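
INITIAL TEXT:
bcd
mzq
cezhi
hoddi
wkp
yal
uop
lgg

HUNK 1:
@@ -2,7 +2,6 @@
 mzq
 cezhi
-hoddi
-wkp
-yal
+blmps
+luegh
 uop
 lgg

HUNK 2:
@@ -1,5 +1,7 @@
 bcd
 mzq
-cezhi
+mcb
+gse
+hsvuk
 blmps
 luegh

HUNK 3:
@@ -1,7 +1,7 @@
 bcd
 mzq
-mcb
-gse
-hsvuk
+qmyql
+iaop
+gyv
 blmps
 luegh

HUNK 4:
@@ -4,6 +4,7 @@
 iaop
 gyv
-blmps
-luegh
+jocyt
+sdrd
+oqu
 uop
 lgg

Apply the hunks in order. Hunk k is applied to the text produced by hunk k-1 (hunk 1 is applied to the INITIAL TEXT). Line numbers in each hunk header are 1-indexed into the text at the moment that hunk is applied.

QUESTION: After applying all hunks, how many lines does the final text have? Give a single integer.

Answer: 10

Derivation:
Hunk 1: at line 2 remove [hoddi,wkp,yal] add [blmps,luegh] -> 7 lines: bcd mzq cezhi blmps luegh uop lgg
Hunk 2: at line 1 remove [cezhi] add [mcb,gse,hsvuk] -> 9 lines: bcd mzq mcb gse hsvuk blmps luegh uop lgg
Hunk 3: at line 1 remove [mcb,gse,hsvuk] add [qmyql,iaop,gyv] -> 9 lines: bcd mzq qmyql iaop gyv blmps luegh uop lgg
Hunk 4: at line 4 remove [blmps,luegh] add [jocyt,sdrd,oqu] -> 10 lines: bcd mzq qmyql iaop gyv jocyt sdrd oqu uop lgg
Final line count: 10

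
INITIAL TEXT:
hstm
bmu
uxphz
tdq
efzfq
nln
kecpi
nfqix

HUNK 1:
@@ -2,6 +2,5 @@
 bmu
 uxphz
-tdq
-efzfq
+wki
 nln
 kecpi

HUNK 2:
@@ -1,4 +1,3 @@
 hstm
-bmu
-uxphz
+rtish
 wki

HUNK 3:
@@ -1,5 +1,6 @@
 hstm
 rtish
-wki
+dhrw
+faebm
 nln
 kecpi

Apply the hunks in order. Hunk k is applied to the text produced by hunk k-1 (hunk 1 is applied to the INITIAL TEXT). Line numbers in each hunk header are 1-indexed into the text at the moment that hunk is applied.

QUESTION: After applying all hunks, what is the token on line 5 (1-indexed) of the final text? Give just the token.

Hunk 1: at line 2 remove [tdq,efzfq] add [wki] -> 7 lines: hstm bmu uxphz wki nln kecpi nfqix
Hunk 2: at line 1 remove [bmu,uxphz] add [rtish] -> 6 lines: hstm rtish wki nln kecpi nfqix
Hunk 3: at line 1 remove [wki] add [dhrw,faebm] -> 7 lines: hstm rtish dhrw faebm nln kecpi nfqix
Final line 5: nln

Answer: nln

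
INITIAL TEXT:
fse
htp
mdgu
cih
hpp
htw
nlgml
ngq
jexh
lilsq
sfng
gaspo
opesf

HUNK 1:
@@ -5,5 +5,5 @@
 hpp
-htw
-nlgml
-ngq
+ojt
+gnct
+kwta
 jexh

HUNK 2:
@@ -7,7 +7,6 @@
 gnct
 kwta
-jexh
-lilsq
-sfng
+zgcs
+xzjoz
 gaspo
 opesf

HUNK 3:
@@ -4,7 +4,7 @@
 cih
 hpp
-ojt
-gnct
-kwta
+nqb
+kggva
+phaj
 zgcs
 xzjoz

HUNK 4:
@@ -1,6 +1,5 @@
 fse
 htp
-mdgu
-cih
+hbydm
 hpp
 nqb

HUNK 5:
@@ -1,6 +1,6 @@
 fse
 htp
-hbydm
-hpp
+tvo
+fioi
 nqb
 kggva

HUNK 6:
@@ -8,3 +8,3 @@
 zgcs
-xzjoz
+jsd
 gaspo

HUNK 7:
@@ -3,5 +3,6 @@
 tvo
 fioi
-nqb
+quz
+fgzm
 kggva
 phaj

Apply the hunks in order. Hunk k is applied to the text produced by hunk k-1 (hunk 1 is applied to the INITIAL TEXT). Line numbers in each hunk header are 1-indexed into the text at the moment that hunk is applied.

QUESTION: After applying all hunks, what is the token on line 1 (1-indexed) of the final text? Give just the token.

Answer: fse

Derivation:
Hunk 1: at line 5 remove [htw,nlgml,ngq] add [ojt,gnct,kwta] -> 13 lines: fse htp mdgu cih hpp ojt gnct kwta jexh lilsq sfng gaspo opesf
Hunk 2: at line 7 remove [jexh,lilsq,sfng] add [zgcs,xzjoz] -> 12 lines: fse htp mdgu cih hpp ojt gnct kwta zgcs xzjoz gaspo opesf
Hunk 3: at line 4 remove [ojt,gnct,kwta] add [nqb,kggva,phaj] -> 12 lines: fse htp mdgu cih hpp nqb kggva phaj zgcs xzjoz gaspo opesf
Hunk 4: at line 1 remove [mdgu,cih] add [hbydm] -> 11 lines: fse htp hbydm hpp nqb kggva phaj zgcs xzjoz gaspo opesf
Hunk 5: at line 1 remove [hbydm,hpp] add [tvo,fioi] -> 11 lines: fse htp tvo fioi nqb kggva phaj zgcs xzjoz gaspo opesf
Hunk 6: at line 8 remove [xzjoz] add [jsd] -> 11 lines: fse htp tvo fioi nqb kggva phaj zgcs jsd gaspo opesf
Hunk 7: at line 3 remove [nqb] add [quz,fgzm] -> 12 lines: fse htp tvo fioi quz fgzm kggva phaj zgcs jsd gaspo opesf
Final line 1: fse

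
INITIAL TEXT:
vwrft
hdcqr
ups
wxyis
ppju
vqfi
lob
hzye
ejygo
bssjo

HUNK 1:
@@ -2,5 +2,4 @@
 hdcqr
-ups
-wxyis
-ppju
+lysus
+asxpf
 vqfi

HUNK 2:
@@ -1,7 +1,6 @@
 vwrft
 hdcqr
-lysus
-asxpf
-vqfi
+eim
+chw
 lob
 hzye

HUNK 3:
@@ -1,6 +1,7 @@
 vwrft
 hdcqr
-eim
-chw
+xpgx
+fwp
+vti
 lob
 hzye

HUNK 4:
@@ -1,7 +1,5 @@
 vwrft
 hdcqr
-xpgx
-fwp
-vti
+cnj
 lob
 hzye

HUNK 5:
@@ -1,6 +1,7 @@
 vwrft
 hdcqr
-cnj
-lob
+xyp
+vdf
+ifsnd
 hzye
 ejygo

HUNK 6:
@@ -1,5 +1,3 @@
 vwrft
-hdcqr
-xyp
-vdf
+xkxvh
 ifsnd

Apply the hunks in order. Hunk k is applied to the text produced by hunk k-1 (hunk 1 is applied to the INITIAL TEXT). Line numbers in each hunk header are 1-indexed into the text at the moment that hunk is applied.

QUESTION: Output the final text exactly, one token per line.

Answer: vwrft
xkxvh
ifsnd
hzye
ejygo
bssjo

Derivation:
Hunk 1: at line 2 remove [ups,wxyis,ppju] add [lysus,asxpf] -> 9 lines: vwrft hdcqr lysus asxpf vqfi lob hzye ejygo bssjo
Hunk 2: at line 1 remove [lysus,asxpf,vqfi] add [eim,chw] -> 8 lines: vwrft hdcqr eim chw lob hzye ejygo bssjo
Hunk 3: at line 1 remove [eim,chw] add [xpgx,fwp,vti] -> 9 lines: vwrft hdcqr xpgx fwp vti lob hzye ejygo bssjo
Hunk 4: at line 1 remove [xpgx,fwp,vti] add [cnj] -> 7 lines: vwrft hdcqr cnj lob hzye ejygo bssjo
Hunk 5: at line 1 remove [cnj,lob] add [xyp,vdf,ifsnd] -> 8 lines: vwrft hdcqr xyp vdf ifsnd hzye ejygo bssjo
Hunk 6: at line 1 remove [hdcqr,xyp,vdf] add [xkxvh] -> 6 lines: vwrft xkxvh ifsnd hzye ejygo bssjo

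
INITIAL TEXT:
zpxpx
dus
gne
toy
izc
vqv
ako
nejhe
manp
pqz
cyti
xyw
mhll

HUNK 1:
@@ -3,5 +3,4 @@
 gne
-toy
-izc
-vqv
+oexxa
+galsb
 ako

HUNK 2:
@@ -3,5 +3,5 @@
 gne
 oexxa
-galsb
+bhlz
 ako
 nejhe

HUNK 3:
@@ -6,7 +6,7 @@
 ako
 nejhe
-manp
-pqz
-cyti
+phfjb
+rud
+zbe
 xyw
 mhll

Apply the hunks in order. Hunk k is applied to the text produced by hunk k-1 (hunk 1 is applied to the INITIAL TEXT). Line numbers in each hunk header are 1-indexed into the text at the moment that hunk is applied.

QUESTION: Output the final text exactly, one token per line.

Answer: zpxpx
dus
gne
oexxa
bhlz
ako
nejhe
phfjb
rud
zbe
xyw
mhll

Derivation:
Hunk 1: at line 3 remove [toy,izc,vqv] add [oexxa,galsb] -> 12 lines: zpxpx dus gne oexxa galsb ako nejhe manp pqz cyti xyw mhll
Hunk 2: at line 3 remove [galsb] add [bhlz] -> 12 lines: zpxpx dus gne oexxa bhlz ako nejhe manp pqz cyti xyw mhll
Hunk 3: at line 6 remove [manp,pqz,cyti] add [phfjb,rud,zbe] -> 12 lines: zpxpx dus gne oexxa bhlz ako nejhe phfjb rud zbe xyw mhll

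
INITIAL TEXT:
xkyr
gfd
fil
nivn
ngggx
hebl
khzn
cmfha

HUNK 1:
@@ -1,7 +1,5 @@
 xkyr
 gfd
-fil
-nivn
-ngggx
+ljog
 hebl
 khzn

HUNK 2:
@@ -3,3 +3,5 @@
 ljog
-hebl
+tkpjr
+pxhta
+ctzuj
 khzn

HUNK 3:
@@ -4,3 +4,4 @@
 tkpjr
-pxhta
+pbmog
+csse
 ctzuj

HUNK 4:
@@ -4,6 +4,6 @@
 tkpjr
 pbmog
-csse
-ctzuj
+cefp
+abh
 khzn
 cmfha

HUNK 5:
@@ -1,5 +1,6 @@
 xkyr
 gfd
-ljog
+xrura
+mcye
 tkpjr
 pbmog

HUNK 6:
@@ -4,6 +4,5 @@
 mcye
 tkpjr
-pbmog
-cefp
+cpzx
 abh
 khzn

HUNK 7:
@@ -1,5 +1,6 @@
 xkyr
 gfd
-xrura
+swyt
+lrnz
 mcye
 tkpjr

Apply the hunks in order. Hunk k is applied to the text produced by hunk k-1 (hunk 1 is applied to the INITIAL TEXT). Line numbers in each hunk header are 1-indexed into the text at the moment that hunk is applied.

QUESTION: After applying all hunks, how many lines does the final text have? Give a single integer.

Hunk 1: at line 1 remove [fil,nivn,ngggx] add [ljog] -> 6 lines: xkyr gfd ljog hebl khzn cmfha
Hunk 2: at line 3 remove [hebl] add [tkpjr,pxhta,ctzuj] -> 8 lines: xkyr gfd ljog tkpjr pxhta ctzuj khzn cmfha
Hunk 3: at line 4 remove [pxhta] add [pbmog,csse] -> 9 lines: xkyr gfd ljog tkpjr pbmog csse ctzuj khzn cmfha
Hunk 4: at line 4 remove [csse,ctzuj] add [cefp,abh] -> 9 lines: xkyr gfd ljog tkpjr pbmog cefp abh khzn cmfha
Hunk 5: at line 1 remove [ljog] add [xrura,mcye] -> 10 lines: xkyr gfd xrura mcye tkpjr pbmog cefp abh khzn cmfha
Hunk 6: at line 4 remove [pbmog,cefp] add [cpzx] -> 9 lines: xkyr gfd xrura mcye tkpjr cpzx abh khzn cmfha
Hunk 7: at line 1 remove [xrura] add [swyt,lrnz] -> 10 lines: xkyr gfd swyt lrnz mcye tkpjr cpzx abh khzn cmfha
Final line count: 10

Answer: 10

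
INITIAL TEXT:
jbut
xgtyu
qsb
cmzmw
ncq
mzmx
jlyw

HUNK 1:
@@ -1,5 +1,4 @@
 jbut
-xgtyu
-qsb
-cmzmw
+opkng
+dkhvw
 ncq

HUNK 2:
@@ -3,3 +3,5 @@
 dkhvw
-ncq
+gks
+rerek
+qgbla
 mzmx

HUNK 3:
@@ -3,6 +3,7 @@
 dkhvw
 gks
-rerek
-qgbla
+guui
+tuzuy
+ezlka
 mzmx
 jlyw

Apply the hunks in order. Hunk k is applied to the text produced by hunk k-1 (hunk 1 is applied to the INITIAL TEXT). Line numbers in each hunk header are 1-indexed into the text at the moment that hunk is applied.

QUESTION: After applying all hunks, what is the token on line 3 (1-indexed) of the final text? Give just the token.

Hunk 1: at line 1 remove [xgtyu,qsb,cmzmw] add [opkng,dkhvw] -> 6 lines: jbut opkng dkhvw ncq mzmx jlyw
Hunk 2: at line 3 remove [ncq] add [gks,rerek,qgbla] -> 8 lines: jbut opkng dkhvw gks rerek qgbla mzmx jlyw
Hunk 3: at line 3 remove [rerek,qgbla] add [guui,tuzuy,ezlka] -> 9 lines: jbut opkng dkhvw gks guui tuzuy ezlka mzmx jlyw
Final line 3: dkhvw

Answer: dkhvw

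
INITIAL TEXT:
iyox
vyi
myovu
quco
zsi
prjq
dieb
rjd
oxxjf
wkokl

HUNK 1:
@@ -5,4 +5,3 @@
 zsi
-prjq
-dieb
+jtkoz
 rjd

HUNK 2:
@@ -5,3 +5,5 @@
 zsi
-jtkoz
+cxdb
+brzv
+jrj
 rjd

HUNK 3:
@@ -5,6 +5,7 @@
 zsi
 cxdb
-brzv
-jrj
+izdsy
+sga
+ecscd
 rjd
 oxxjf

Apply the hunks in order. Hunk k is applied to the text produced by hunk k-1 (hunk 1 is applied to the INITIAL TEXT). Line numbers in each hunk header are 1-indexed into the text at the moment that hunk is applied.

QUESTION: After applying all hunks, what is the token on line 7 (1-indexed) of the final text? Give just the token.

Answer: izdsy

Derivation:
Hunk 1: at line 5 remove [prjq,dieb] add [jtkoz] -> 9 lines: iyox vyi myovu quco zsi jtkoz rjd oxxjf wkokl
Hunk 2: at line 5 remove [jtkoz] add [cxdb,brzv,jrj] -> 11 lines: iyox vyi myovu quco zsi cxdb brzv jrj rjd oxxjf wkokl
Hunk 3: at line 5 remove [brzv,jrj] add [izdsy,sga,ecscd] -> 12 lines: iyox vyi myovu quco zsi cxdb izdsy sga ecscd rjd oxxjf wkokl
Final line 7: izdsy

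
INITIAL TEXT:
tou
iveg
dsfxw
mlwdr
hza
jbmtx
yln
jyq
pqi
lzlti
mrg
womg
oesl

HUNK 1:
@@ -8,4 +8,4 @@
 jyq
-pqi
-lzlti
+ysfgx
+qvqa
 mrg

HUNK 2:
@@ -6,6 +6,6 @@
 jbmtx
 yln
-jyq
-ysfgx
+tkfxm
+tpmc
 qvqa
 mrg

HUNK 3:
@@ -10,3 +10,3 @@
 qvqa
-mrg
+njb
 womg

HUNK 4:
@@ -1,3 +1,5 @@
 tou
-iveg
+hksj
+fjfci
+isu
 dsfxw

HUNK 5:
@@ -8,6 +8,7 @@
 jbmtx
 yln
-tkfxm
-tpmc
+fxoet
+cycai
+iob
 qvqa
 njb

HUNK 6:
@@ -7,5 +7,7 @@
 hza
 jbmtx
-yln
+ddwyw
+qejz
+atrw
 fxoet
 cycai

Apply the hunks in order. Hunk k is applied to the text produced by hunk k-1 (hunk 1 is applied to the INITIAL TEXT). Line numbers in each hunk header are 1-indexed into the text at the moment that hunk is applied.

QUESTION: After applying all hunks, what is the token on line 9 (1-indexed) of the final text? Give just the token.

Hunk 1: at line 8 remove [pqi,lzlti] add [ysfgx,qvqa] -> 13 lines: tou iveg dsfxw mlwdr hza jbmtx yln jyq ysfgx qvqa mrg womg oesl
Hunk 2: at line 6 remove [jyq,ysfgx] add [tkfxm,tpmc] -> 13 lines: tou iveg dsfxw mlwdr hza jbmtx yln tkfxm tpmc qvqa mrg womg oesl
Hunk 3: at line 10 remove [mrg] add [njb] -> 13 lines: tou iveg dsfxw mlwdr hza jbmtx yln tkfxm tpmc qvqa njb womg oesl
Hunk 4: at line 1 remove [iveg] add [hksj,fjfci,isu] -> 15 lines: tou hksj fjfci isu dsfxw mlwdr hza jbmtx yln tkfxm tpmc qvqa njb womg oesl
Hunk 5: at line 8 remove [tkfxm,tpmc] add [fxoet,cycai,iob] -> 16 lines: tou hksj fjfci isu dsfxw mlwdr hza jbmtx yln fxoet cycai iob qvqa njb womg oesl
Hunk 6: at line 7 remove [yln] add [ddwyw,qejz,atrw] -> 18 lines: tou hksj fjfci isu dsfxw mlwdr hza jbmtx ddwyw qejz atrw fxoet cycai iob qvqa njb womg oesl
Final line 9: ddwyw

Answer: ddwyw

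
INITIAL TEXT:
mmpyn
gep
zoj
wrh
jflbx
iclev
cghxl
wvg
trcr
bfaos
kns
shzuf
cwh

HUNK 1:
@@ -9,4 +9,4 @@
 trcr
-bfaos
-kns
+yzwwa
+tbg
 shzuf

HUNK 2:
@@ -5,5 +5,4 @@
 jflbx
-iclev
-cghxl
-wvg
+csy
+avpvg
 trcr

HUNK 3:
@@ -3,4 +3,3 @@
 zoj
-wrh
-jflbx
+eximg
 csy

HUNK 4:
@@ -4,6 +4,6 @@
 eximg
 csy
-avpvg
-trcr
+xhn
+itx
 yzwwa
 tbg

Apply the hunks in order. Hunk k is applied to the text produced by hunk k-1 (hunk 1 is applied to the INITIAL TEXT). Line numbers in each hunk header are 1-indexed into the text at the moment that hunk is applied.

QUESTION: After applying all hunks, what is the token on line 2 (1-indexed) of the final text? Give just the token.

Answer: gep

Derivation:
Hunk 1: at line 9 remove [bfaos,kns] add [yzwwa,tbg] -> 13 lines: mmpyn gep zoj wrh jflbx iclev cghxl wvg trcr yzwwa tbg shzuf cwh
Hunk 2: at line 5 remove [iclev,cghxl,wvg] add [csy,avpvg] -> 12 lines: mmpyn gep zoj wrh jflbx csy avpvg trcr yzwwa tbg shzuf cwh
Hunk 3: at line 3 remove [wrh,jflbx] add [eximg] -> 11 lines: mmpyn gep zoj eximg csy avpvg trcr yzwwa tbg shzuf cwh
Hunk 4: at line 4 remove [avpvg,trcr] add [xhn,itx] -> 11 lines: mmpyn gep zoj eximg csy xhn itx yzwwa tbg shzuf cwh
Final line 2: gep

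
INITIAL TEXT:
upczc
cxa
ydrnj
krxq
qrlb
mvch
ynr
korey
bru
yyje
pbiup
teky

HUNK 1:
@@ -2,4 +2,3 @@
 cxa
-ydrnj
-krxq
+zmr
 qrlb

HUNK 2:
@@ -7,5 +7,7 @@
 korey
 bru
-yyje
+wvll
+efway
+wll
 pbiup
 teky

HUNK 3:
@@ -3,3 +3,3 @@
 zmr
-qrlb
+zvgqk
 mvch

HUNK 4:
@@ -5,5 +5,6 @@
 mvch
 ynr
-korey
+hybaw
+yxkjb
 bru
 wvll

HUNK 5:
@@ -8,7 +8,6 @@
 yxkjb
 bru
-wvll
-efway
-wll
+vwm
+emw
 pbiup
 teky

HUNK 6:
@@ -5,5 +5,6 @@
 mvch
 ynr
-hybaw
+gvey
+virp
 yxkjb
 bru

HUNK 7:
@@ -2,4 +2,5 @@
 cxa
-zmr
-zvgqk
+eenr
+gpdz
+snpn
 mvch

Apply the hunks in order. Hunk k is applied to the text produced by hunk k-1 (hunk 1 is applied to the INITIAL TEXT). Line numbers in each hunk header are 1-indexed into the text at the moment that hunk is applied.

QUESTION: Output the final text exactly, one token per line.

Answer: upczc
cxa
eenr
gpdz
snpn
mvch
ynr
gvey
virp
yxkjb
bru
vwm
emw
pbiup
teky

Derivation:
Hunk 1: at line 2 remove [ydrnj,krxq] add [zmr] -> 11 lines: upczc cxa zmr qrlb mvch ynr korey bru yyje pbiup teky
Hunk 2: at line 7 remove [yyje] add [wvll,efway,wll] -> 13 lines: upczc cxa zmr qrlb mvch ynr korey bru wvll efway wll pbiup teky
Hunk 3: at line 3 remove [qrlb] add [zvgqk] -> 13 lines: upczc cxa zmr zvgqk mvch ynr korey bru wvll efway wll pbiup teky
Hunk 4: at line 5 remove [korey] add [hybaw,yxkjb] -> 14 lines: upczc cxa zmr zvgqk mvch ynr hybaw yxkjb bru wvll efway wll pbiup teky
Hunk 5: at line 8 remove [wvll,efway,wll] add [vwm,emw] -> 13 lines: upczc cxa zmr zvgqk mvch ynr hybaw yxkjb bru vwm emw pbiup teky
Hunk 6: at line 5 remove [hybaw] add [gvey,virp] -> 14 lines: upczc cxa zmr zvgqk mvch ynr gvey virp yxkjb bru vwm emw pbiup teky
Hunk 7: at line 2 remove [zmr,zvgqk] add [eenr,gpdz,snpn] -> 15 lines: upczc cxa eenr gpdz snpn mvch ynr gvey virp yxkjb bru vwm emw pbiup teky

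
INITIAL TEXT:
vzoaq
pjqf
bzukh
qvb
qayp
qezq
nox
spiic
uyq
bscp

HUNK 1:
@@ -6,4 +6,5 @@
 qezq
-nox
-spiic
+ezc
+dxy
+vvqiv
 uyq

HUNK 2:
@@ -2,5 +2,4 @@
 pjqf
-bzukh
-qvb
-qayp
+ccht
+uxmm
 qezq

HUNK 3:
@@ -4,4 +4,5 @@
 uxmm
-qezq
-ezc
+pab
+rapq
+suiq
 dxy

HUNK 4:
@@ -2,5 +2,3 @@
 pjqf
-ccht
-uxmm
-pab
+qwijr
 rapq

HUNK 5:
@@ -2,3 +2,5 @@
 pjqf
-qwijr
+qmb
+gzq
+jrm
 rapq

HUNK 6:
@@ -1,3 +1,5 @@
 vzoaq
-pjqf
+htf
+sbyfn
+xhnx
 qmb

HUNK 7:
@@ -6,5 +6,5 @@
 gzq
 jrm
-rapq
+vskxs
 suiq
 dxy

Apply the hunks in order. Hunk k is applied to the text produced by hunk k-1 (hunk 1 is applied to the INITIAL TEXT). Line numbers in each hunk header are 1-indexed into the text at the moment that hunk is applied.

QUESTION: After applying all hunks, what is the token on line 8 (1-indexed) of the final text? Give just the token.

Hunk 1: at line 6 remove [nox,spiic] add [ezc,dxy,vvqiv] -> 11 lines: vzoaq pjqf bzukh qvb qayp qezq ezc dxy vvqiv uyq bscp
Hunk 2: at line 2 remove [bzukh,qvb,qayp] add [ccht,uxmm] -> 10 lines: vzoaq pjqf ccht uxmm qezq ezc dxy vvqiv uyq bscp
Hunk 3: at line 4 remove [qezq,ezc] add [pab,rapq,suiq] -> 11 lines: vzoaq pjqf ccht uxmm pab rapq suiq dxy vvqiv uyq bscp
Hunk 4: at line 2 remove [ccht,uxmm,pab] add [qwijr] -> 9 lines: vzoaq pjqf qwijr rapq suiq dxy vvqiv uyq bscp
Hunk 5: at line 2 remove [qwijr] add [qmb,gzq,jrm] -> 11 lines: vzoaq pjqf qmb gzq jrm rapq suiq dxy vvqiv uyq bscp
Hunk 6: at line 1 remove [pjqf] add [htf,sbyfn,xhnx] -> 13 lines: vzoaq htf sbyfn xhnx qmb gzq jrm rapq suiq dxy vvqiv uyq bscp
Hunk 7: at line 6 remove [rapq] add [vskxs] -> 13 lines: vzoaq htf sbyfn xhnx qmb gzq jrm vskxs suiq dxy vvqiv uyq bscp
Final line 8: vskxs

Answer: vskxs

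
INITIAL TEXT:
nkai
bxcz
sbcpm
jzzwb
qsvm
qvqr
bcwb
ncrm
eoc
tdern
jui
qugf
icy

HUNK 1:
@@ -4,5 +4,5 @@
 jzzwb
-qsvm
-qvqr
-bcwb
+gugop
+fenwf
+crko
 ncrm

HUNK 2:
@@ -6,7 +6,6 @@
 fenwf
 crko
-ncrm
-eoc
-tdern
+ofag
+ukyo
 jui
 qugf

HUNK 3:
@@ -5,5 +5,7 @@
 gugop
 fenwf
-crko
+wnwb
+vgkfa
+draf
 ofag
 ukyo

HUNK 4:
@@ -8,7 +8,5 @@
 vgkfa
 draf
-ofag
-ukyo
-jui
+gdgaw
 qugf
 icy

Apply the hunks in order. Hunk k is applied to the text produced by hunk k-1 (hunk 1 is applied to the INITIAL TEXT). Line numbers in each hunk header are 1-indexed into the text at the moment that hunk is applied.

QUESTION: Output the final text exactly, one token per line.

Answer: nkai
bxcz
sbcpm
jzzwb
gugop
fenwf
wnwb
vgkfa
draf
gdgaw
qugf
icy

Derivation:
Hunk 1: at line 4 remove [qsvm,qvqr,bcwb] add [gugop,fenwf,crko] -> 13 lines: nkai bxcz sbcpm jzzwb gugop fenwf crko ncrm eoc tdern jui qugf icy
Hunk 2: at line 6 remove [ncrm,eoc,tdern] add [ofag,ukyo] -> 12 lines: nkai bxcz sbcpm jzzwb gugop fenwf crko ofag ukyo jui qugf icy
Hunk 3: at line 5 remove [crko] add [wnwb,vgkfa,draf] -> 14 lines: nkai bxcz sbcpm jzzwb gugop fenwf wnwb vgkfa draf ofag ukyo jui qugf icy
Hunk 4: at line 8 remove [ofag,ukyo,jui] add [gdgaw] -> 12 lines: nkai bxcz sbcpm jzzwb gugop fenwf wnwb vgkfa draf gdgaw qugf icy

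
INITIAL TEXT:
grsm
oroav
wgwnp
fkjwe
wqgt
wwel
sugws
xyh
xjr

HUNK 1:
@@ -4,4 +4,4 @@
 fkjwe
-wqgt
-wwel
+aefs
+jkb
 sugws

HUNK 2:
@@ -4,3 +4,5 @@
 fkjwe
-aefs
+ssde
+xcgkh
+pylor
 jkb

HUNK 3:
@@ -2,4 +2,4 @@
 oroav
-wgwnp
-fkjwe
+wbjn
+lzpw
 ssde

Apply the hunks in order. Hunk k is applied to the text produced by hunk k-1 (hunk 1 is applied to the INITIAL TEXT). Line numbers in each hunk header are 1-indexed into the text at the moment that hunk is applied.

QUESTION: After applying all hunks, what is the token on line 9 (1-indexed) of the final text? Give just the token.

Hunk 1: at line 4 remove [wqgt,wwel] add [aefs,jkb] -> 9 lines: grsm oroav wgwnp fkjwe aefs jkb sugws xyh xjr
Hunk 2: at line 4 remove [aefs] add [ssde,xcgkh,pylor] -> 11 lines: grsm oroav wgwnp fkjwe ssde xcgkh pylor jkb sugws xyh xjr
Hunk 3: at line 2 remove [wgwnp,fkjwe] add [wbjn,lzpw] -> 11 lines: grsm oroav wbjn lzpw ssde xcgkh pylor jkb sugws xyh xjr
Final line 9: sugws

Answer: sugws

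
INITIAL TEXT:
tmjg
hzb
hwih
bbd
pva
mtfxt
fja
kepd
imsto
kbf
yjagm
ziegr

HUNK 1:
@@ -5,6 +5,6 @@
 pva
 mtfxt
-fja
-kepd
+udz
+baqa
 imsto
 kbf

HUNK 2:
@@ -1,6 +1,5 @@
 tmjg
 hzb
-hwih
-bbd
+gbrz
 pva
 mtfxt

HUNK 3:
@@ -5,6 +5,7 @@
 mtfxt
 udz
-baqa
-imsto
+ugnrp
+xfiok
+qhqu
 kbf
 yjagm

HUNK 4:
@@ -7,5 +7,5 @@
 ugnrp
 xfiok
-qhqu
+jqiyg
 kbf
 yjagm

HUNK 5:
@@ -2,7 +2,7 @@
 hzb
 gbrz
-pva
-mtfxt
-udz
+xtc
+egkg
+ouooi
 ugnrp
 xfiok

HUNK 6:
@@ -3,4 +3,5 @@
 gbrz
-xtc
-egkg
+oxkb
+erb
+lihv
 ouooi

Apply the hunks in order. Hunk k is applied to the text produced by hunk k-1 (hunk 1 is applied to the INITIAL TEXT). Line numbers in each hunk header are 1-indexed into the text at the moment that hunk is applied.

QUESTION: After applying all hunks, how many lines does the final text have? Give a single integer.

Answer: 13

Derivation:
Hunk 1: at line 5 remove [fja,kepd] add [udz,baqa] -> 12 lines: tmjg hzb hwih bbd pva mtfxt udz baqa imsto kbf yjagm ziegr
Hunk 2: at line 1 remove [hwih,bbd] add [gbrz] -> 11 lines: tmjg hzb gbrz pva mtfxt udz baqa imsto kbf yjagm ziegr
Hunk 3: at line 5 remove [baqa,imsto] add [ugnrp,xfiok,qhqu] -> 12 lines: tmjg hzb gbrz pva mtfxt udz ugnrp xfiok qhqu kbf yjagm ziegr
Hunk 4: at line 7 remove [qhqu] add [jqiyg] -> 12 lines: tmjg hzb gbrz pva mtfxt udz ugnrp xfiok jqiyg kbf yjagm ziegr
Hunk 5: at line 2 remove [pva,mtfxt,udz] add [xtc,egkg,ouooi] -> 12 lines: tmjg hzb gbrz xtc egkg ouooi ugnrp xfiok jqiyg kbf yjagm ziegr
Hunk 6: at line 3 remove [xtc,egkg] add [oxkb,erb,lihv] -> 13 lines: tmjg hzb gbrz oxkb erb lihv ouooi ugnrp xfiok jqiyg kbf yjagm ziegr
Final line count: 13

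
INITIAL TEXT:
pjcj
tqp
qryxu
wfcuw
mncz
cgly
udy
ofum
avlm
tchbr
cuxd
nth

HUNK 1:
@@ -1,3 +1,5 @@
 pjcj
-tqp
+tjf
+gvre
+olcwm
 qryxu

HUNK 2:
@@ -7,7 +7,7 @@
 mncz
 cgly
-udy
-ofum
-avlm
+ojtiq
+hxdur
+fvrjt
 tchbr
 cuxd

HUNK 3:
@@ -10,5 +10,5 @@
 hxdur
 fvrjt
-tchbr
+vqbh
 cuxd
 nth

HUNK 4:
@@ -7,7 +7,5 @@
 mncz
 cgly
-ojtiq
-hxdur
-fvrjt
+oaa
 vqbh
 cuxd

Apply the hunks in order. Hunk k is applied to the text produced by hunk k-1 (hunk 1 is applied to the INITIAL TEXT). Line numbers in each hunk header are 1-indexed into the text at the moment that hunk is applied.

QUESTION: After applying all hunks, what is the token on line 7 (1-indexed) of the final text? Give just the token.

Answer: mncz

Derivation:
Hunk 1: at line 1 remove [tqp] add [tjf,gvre,olcwm] -> 14 lines: pjcj tjf gvre olcwm qryxu wfcuw mncz cgly udy ofum avlm tchbr cuxd nth
Hunk 2: at line 7 remove [udy,ofum,avlm] add [ojtiq,hxdur,fvrjt] -> 14 lines: pjcj tjf gvre olcwm qryxu wfcuw mncz cgly ojtiq hxdur fvrjt tchbr cuxd nth
Hunk 3: at line 10 remove [tchbr] add [vqbh] -> 14 lines: pjcj tjf gvre olcwm qryxu wfcuw mncz cgly ojtiq hxdur fvrjt vqbh cuxd nth
Hunk 4: at line 7 remove [ojtiq,hxdur,fvrjt] add [oaa] -> 12 lines: pjcj tjf gvre olcwm qryxu wfcuw mncz cgly oaa vqbh cuxd nth
Final line 7: mncz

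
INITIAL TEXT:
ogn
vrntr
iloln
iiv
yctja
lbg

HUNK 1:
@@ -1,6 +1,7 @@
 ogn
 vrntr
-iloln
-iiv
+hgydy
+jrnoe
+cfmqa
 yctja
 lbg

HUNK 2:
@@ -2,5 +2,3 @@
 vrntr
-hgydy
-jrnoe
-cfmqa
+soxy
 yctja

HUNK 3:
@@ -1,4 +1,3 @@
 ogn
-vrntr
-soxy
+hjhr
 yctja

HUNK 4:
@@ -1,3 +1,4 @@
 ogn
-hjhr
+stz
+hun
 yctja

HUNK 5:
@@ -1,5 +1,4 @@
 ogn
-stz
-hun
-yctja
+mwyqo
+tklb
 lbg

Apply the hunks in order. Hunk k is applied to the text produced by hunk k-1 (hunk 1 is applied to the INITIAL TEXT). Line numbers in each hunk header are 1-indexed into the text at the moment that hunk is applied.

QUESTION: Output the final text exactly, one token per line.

Hunk 1: at line 1 remove [iloln,iiv] add [hgydy,jrnoe,cfmqa] -> 7 lines: ogn vrntr hgydy jrnoe cfmqa yctja lbg
Hunk 2: at line 2 remove [hgydy,jrnoe,cfmqa] add [soxy] -> 5 lines: ogn vrntr soxy yctja lbg
Hunk 3: at line 1 remove [vrntr,soxy] add [hjhr] -> 4 lines: ogn hjhr yctja lbg
Hunk 4: at line 1 remove [hjhr] add [stz,hun] -> 5 lines: ogn stz hun yctja lbg
Hunk 5: at line 1 remove [stz,hun,yctja] add [mwyqo,tklb] -> 4 lines: ogn mwyqo tklb lbg

Answer: ogn
mwyqo
tklb
lbg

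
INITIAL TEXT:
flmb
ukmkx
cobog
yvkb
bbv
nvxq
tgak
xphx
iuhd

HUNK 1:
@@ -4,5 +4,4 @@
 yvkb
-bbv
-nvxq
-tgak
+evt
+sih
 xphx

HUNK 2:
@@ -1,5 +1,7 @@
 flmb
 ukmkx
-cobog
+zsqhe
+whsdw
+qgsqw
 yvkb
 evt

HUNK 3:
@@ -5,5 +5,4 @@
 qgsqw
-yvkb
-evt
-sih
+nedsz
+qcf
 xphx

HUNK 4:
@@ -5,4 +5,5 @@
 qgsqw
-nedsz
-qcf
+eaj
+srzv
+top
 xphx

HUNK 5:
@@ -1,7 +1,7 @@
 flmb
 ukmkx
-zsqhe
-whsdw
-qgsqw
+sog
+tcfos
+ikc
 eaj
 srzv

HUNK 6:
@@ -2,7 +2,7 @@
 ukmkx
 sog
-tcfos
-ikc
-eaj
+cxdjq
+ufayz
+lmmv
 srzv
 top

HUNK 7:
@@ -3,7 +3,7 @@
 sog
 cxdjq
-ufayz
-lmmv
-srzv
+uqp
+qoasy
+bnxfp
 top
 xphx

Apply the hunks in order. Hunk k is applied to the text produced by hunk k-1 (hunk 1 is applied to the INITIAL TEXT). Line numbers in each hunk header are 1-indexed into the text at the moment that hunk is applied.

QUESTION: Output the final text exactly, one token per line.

Hunk 1: at line 4 remove [bbv,nvxq,tgak] add [evt,sih] -> 8 lines: flmb ukmkx cobog yvkb evt sih xphx iuhd
Hunk 2: at line 1 remove [cobog] add [zsqhe,whsdw,qgsqw] -> 10 lines: flmb ukmkx zsqhe whsdw qgsqw yvkb evt sih xphx iuhd
Hunk 3: at line 5 remove [yvkb,evt,sih] add [nedsz,qcf] -> 9 lines: flmb ukmkx zsqhe whsdw qgsqw nedsz qcf xphx iuhd
Hunk 4: at line 5 remove [nedsz,qcf] add [eaj,srzv,top] -> 10 lines: flmb ukmkx zsqhe whsdw qgsqw eaj srzv top xphx iuhd
Hunk 5: at line 1 remove [zsqhe,whsdw,qgsqw] add [sog,tcfos,ikc] -> 10 lines: flmb ukmkx sog tcfos ikc eaj srzv top xphx iuhd
Hunk 6: at line 2 remove [tcfos,ikc,eaj] add [cxdjq,ufayz,lmmv] -> 10 lines: flmb ukmkx sog cxdjq ufayz lmmv srzv top xphx iuhd
Hunk 7: at line 3 remove [ufayz,lmmv,srzv] add [uqp,qoasy,bnxfp] -> 10 lines: flmb ukmkx sog cxdjq uqp qoasy bnxfp top xphx iuhd

Answer: flmb
ukmkx
sog
cxdjq
uqp
qoasy
bnxfp
top
xphx
iuhd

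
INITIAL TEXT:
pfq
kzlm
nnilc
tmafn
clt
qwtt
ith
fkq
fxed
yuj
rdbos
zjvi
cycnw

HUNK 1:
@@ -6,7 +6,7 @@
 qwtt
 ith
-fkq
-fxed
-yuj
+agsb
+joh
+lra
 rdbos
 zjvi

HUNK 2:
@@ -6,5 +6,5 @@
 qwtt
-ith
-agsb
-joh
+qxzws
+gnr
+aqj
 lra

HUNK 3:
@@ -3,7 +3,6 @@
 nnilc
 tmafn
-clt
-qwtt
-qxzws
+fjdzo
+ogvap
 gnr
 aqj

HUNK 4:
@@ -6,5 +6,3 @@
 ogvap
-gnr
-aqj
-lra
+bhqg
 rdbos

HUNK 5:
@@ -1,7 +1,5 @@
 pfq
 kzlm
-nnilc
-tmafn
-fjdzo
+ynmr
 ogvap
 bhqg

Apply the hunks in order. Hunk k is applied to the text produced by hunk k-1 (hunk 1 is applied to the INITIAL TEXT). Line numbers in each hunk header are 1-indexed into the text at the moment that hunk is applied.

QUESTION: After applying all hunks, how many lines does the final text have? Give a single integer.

Answer: 8

Derivation:
Hunk 1: at line 6 remove [fkq,fxed,yuj] add [agsb,joh,lra] -> 13 lines: pfq kzlm nnilc tmafn clt qwtt ith agsb joh lra rdbos zjvi cycnw
Hunk 2: at line 6 remove [ith,agsb,joh] add [qxzws,gnr,aqj] -> 13 lines: pfq kzlm nnilc tmafn clt qwtt qxzws gnr aqj lra rdbos zjvi cycnw
Hunk 3: at line 3 remove [clt,qwtt,qxzws] add [fjdzo,ogvap] -> 12 lines: pfq kzlm nnilc tmafn fjdzo ogvap gnr aqj lra rdbos zjvi cycnw
Hunk 4: at line 6 remove [gnr,aqj,lra] add [bhqg] -> 10 lines: pfq kzlm nnilc tmafn fjdzo ogvap bhqg rdbos zjvi cycnw
Hunk 5: at line 1 remove [nnilc,tmafn,fjdzo] add [ynmr] -> 8 lines: pfq kzlm ynmr ogvap bhqg rdbos zjvi cycnw
Final line count: 8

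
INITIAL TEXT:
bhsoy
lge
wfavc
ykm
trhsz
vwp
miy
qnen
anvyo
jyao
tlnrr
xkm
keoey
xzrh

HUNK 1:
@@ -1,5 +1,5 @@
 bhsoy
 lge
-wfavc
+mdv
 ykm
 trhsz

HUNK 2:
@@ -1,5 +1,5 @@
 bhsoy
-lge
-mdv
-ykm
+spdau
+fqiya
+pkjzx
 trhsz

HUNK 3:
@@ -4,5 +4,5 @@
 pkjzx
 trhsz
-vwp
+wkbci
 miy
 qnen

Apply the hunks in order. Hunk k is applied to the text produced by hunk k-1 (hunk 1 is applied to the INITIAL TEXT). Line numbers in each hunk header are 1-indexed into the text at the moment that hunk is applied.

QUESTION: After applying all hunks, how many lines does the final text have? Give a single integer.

Answer: 14

Derivation:
Hunk 1: at line 1 remove [wfavc] add [mdv] -> 14 lines: bhsoy lge mdv ykm trhsz vwp miy qnen anvyo jyao tlnrr xkm keoey xzrh
Hunk 2: at line 1 remove [lge,mdv,ykm] add [spdau,fqiya,pkjzx] -> 14 lines: bhsoy spdau fqiya pkjzx trhsz vwp miy qnen anvyo jyao tlnrr xkm keoey xzrh
Hunk 3: at line 4 remove [vwp] add [wkbci] -> 14 lines: bhsoy spdau fqiya pkjzx trhsz wkbci miy qnen anvyo jyao tlnrr xkm keoey xzrh
Final line count: 14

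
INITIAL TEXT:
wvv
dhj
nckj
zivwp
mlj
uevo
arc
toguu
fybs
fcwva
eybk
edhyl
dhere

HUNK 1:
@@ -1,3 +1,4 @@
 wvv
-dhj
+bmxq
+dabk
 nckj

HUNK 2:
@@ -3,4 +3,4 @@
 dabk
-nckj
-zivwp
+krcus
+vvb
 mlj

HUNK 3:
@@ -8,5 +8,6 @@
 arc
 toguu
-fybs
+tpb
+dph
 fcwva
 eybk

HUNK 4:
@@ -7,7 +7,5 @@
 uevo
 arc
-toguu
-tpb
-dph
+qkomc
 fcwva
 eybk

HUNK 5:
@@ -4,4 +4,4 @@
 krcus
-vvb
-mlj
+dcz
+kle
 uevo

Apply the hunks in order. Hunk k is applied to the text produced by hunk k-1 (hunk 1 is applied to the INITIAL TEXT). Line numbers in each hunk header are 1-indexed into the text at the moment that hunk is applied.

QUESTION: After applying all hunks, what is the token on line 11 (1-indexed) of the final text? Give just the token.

Hunk 1: at line 1 remove [dhj] add [bmxq,dabk] -> 14 lines: wvv bmxq dabk nckj zivwp mlj uevo arc toguu fybs fcwva eybk edhyl dhere
Hunk 2: at line 3 remove [nckj,zivwp] add [krcus,vvb] -> 14 lines: wvv bmxq dabk krcus vvb mlj uevo arc toguu fybs fcwva eybk edhyl dhere
Hunk 3: at line 8 remove [fybs] add [tpb,dph] -> 15 lines: wvv bmxq dabk krcus vvb mlj uevo arc toguu tpb dph fcwva eybk edhyl dhere
Hunk 4: at line 7 remove [toguu,tpb,dph] add [qkomc] -> 13 lines: wvv bmxq dabk krcus vvb mlj uevo arc qkomc fcwva eybk edhyl dhere
Hunk 5: at line 4 remove [vvb,mlj] add [dcz,kle] -> 13 lines: wvv bmxq dabk krcus dcz kle uevo arc qkomc fcwva eybk edhyl dhere
Final line 11: eybk

Answer: eybk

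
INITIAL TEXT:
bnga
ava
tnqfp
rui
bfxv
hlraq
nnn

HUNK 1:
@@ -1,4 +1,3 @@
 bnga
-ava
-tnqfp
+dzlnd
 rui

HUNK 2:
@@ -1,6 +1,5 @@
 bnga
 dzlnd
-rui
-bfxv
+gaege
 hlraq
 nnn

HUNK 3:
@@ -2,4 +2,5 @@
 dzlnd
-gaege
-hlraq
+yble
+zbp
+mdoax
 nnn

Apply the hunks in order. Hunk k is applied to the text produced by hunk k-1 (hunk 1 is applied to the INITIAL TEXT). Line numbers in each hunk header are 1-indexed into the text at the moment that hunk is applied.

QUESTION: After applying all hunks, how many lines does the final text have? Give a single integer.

Answer: 6

Derivation:
Hunk 1: at line 1 remove [ava,tnqfp] add [dzlnd] -> 6 lines: bnga dzlnd rui bfxv hlraq nnn
Hunk 2: at line 1 remove [rui,bfxv] add [gaege] -> 5 lines: bnga dzlnd gaege hlraq nnn
Hunk 3: at line 2 remove [gaege,hlraq] add [yble,zbp,mdoax] -> 6 lines: bnga dzlnd yble zbp mdoax nnn
Final line count: 6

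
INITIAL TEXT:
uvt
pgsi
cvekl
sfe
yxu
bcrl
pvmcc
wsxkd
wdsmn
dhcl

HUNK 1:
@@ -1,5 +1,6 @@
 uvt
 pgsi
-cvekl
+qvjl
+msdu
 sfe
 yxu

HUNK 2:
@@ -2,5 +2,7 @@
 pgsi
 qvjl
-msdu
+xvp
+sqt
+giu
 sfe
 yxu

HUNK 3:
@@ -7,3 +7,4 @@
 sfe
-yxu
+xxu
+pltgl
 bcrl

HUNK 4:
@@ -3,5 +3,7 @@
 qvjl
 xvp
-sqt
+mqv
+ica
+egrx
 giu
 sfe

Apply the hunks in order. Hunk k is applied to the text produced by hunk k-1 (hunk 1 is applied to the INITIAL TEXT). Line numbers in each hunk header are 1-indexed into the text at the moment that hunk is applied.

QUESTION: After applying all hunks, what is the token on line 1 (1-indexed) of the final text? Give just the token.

Hunk 1: at line 1 remove [cvekl] add [qvjl,msdu] -> 11 lines: uvt pgsi qvjl msdu sfe yxu bcrl pvmcc wsxkd wdsmn dhcl
Hunk 2: at line 2 remove [msdu] add [xvp,sqt,giu] -> 13 lines: uvt pgsi qvjl xvp sqt giu sfe yxu bcrl pvmcc wsxkd wdsmn dhcl
Hunk 3: at line 7 remove [yxu] add [xxu,pltgl] -> 14 lines: uvt pgsi qvjl xvp sqt giu sfe xxu pltgl bcrl pvmcc wsxkd wdsmn dhcl
Hunk 4: at line 3 remove [sqt] add [mqv,ica,egrx] -> 16 lines: uvt pgsi qvjl xvp mqv ica egrx giu sfe xxu pltgl bcrl pvmcc wsxkd wdsmn dhcl
Final line 1: uvt

Answer: uvt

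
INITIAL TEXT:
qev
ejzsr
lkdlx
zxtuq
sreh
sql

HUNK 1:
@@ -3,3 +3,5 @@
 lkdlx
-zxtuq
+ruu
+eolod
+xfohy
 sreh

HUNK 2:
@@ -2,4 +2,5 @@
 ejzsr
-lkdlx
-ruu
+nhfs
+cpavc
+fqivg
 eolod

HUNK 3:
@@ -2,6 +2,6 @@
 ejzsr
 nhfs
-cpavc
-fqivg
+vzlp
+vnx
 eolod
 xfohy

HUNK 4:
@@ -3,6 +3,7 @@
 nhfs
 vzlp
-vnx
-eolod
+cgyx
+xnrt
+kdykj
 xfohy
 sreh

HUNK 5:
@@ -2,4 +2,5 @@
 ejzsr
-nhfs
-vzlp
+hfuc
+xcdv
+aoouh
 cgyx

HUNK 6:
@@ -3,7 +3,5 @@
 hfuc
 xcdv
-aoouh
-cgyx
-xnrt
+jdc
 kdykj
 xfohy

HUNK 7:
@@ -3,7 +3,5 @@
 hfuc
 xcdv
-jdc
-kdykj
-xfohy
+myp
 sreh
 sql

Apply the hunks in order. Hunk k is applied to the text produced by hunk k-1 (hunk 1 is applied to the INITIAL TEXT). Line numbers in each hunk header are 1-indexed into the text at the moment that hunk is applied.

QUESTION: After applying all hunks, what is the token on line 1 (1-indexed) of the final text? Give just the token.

Answer: qev

Derivation:
Hunk 1: at line 3 remove [zxtuq] add [ruu,eolod,xfohy] -> 8 lines: qev ejzsr lkdlx ruu eolod xfohy sreh sql
Hunk 2: at line 2 remove [lkdlx,ruu] add [nhfs,cpavc,fqivg] -> 9 lines: qev ejzsr nhfs cpavc fqivg eolod xfohy sreh sql
Hunk 3: at line 2 remove [cpavc,fqivg] add [vzlp,vnx] -> 9 lines: qev ejzsr nhfs vzlp vnx eolod xfohy sreh sql
Hunk 4: at line 3 remove [vnx,eolod] add [cgyx,xnrt,kdykj] -> 10 lines: qev ejzsr nhfs vzlp cgyx xnrt kdykj xfohy sreh sql
Hunk 5: at line 2 remove [nhfs,vzlp] add [hfuc,xcdv,aoouh] -> 11 lines: qev ejzsr hfuc xcdv aoouh cgyx xnrt kdykj xfohy sreh sql
Hunk 6: at line 3 remove [aoouh,cgyx,xnrt] add [jdc] -> 9 lines: qev ejzsr hfuc xcdv jdc kdykj xfohy sreh sql
Hunk 7: at line 3 remove [jdc,kdykj,xfohy] add [myp] -> 7 lines: qev ejzsr hfuc xcdv myp sreh sql
Final line 1: qev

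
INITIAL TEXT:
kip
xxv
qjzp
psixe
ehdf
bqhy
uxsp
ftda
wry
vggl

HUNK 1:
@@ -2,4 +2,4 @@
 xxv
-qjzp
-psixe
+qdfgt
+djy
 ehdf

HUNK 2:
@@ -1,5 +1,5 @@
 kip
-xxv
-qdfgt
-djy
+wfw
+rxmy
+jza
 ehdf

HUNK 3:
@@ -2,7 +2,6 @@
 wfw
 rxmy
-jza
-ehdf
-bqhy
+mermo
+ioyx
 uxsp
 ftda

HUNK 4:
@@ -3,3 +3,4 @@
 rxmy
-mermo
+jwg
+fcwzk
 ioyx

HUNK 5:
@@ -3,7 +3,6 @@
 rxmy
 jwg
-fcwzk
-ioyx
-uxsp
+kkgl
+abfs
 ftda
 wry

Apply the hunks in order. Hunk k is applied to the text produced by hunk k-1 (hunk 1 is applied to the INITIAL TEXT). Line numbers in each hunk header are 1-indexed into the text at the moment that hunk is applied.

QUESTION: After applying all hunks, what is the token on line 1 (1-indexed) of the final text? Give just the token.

Answer: kip

Derivation:
Hunk 1: at line 2 remove [qjzp,psixe] add [qdfgt,djy] -> 10 lines: kip xxv qdfgt djy ehdf bqhy uxsp ftda wry vggl
Hunk 2: at line 1 remove [xxv,qdfgt,djy] add [wfw,rxmy,jza] -> 10 lines: kip wfw rxmy jza ehdf bqhy uxsp ftda wry vggl
Hunk 3: at line 2 remove [jza,ehdf,bqhy] add [mermo,ioyx] -> 9 lines: kip wfw rxmy mermo ioyx uxsp ftda wry vggl
Hunk 4: at line 3 remove [mermo] add [jwg,fcwzk] -> 10 lines: kip wfw rxmy jwg fcwzk ioyx uxsp ftda wry vggl
Hunk 5: at line 3 remove [fcwzk,ioyx,uxsp] add [kkgl,abfs] -> 9 lines: kip wfw rxmy jwg kkgl abfs ftda wry vggl
Final line 1: kip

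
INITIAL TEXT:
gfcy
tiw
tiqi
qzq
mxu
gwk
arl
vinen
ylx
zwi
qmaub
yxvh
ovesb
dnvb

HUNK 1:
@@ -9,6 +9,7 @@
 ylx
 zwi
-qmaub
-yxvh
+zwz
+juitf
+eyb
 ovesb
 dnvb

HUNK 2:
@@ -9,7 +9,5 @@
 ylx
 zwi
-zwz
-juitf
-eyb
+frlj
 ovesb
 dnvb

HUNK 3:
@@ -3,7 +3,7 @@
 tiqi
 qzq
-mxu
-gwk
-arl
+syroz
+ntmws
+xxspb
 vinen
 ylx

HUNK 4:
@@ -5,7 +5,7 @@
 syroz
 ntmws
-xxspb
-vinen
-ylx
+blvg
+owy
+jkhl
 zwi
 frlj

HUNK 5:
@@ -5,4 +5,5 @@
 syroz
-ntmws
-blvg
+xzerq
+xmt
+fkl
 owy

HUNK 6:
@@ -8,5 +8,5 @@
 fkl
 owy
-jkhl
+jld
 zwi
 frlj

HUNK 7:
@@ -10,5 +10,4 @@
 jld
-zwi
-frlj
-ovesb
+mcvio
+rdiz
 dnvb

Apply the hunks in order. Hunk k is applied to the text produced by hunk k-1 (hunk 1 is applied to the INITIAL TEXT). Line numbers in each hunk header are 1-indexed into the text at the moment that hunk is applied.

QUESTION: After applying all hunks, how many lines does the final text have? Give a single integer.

Hunk 1: at line 9 remove [qmaub,yxvh] add [zwz,juitf,eyb] -> 15 lines: gfcy tiw tiqi qzq mxu gwk arl vinen ylx zwi zwz juitf eyb ovesb dnvb
Hunk 2: at line 9 remove [zwz,juitf,eyb] add [frlj] -> 13 lines: gfcy tiw tiqi qzq mxu gwk arl vinen ylx zwi frlj ovesb dnvb
Hunk 3: at line 3 remove [mxu,gwk,arl] add [syroz,ntmws,xxspb] -> 13 lines: gfcy tiw tiqi qzq syroz ntmws xxspb vinen ylx zwi frlj ovesb dnvb
Hunk 4: at line 5 remove [xxspb,vinen,ylx] add [blvg,owy,jkhl] -> 13 lines: gfcy tiw tiqi qzq syroz ntmws blvg owy jkhl zwi frlj ovesb dnvb
Hunk 5: at line 5 remove [ntmws,blvg] add [xzerq,xmt,fkl] -> 14 lines: gfcy tiw tiqi qzq syroz xzerq xmt fkl owy jkhl zwi frlj ovesb dnvb
Hunk 6: at line 8 remove [jkhl] add [jld] -> 14 lines: gfcy tiw tiqi qzq syroz xzerq xmt fkl owy jld zwi frlj ovesb dnvb
Hunk 7: at line 10 remove [zwi,frlj,ovesb] add [mcvio,rdiz] -> 13 lines: gfcy tiw tiqi qzq syroz xzerq xmt fkl owy jld mcvio rdiz dnvb
Final line count: 13

Answer: 13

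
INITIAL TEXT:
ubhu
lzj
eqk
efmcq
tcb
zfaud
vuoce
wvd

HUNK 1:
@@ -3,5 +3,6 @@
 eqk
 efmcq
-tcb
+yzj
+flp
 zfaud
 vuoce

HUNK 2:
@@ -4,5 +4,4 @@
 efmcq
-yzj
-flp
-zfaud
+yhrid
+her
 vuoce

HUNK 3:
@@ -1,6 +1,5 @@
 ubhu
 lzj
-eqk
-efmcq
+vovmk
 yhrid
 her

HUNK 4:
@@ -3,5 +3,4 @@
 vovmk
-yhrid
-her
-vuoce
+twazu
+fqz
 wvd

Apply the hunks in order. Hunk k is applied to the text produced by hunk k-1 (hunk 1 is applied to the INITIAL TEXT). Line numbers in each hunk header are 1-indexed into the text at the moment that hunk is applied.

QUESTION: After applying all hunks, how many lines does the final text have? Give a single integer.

Answer: 6

Derivation:
Hunk 1: at line 3 remove [tcb] add [yzj,flp] -> 9 lines: ubhu lzj eqk efmcq yzj flp zfaud vuoce wvd
Hunk 2: at line 4 remove [yzj,flp,zfaud] add [yhrid,her] -> 8 lines: ubhu lzj eqk efmcq yhrid her vuoce wvd
Hunk 3: at line 1 remove [eqk,efmcq] add [vovmk] -> 7 lines: ubhu lzj vovmk yhrid her vuoce wvd
Hunk 4: at line 3 remove [yhrid,her,vuoce] add [twazu,fqz] -> 6 lines: ubhu lzj vovmk twazu fqz wvd
Final line count: 6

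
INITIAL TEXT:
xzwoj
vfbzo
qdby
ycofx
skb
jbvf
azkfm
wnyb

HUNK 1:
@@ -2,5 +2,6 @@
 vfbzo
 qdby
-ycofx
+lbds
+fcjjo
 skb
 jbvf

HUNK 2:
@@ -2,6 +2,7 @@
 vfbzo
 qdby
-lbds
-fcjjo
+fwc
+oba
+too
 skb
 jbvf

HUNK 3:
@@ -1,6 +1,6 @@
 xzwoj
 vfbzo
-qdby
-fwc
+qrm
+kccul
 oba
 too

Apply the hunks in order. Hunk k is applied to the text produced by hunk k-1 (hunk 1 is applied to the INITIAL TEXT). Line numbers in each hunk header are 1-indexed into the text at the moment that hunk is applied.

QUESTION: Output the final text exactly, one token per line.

Answer: xzwoj
vfbzo
qrm
kccul
oba
too
skb
jbvf
azkfm
wnyb

Derivation:
Hunk 1: at line 2 remove [ycofx] add [lbds,fcjjo] -> 9 lines: xzwoj vfbzo qdby lbds fcjjo skb jbvf azkfm wnyb
Hunk 2: at line 2 remove [lbds,fcjjo] add [fwc,oba,too] -> 10 lines: xzwoj vfbzo qdby fwc oba too skb jbvf azkfm wnyb
Hunk 3: at line 1 remove [qdby,fwc] add [qrm,kccul] -> 10 lines: xzwoj vfbzo qrm kccul oba too skb jbvf azkfm wnyb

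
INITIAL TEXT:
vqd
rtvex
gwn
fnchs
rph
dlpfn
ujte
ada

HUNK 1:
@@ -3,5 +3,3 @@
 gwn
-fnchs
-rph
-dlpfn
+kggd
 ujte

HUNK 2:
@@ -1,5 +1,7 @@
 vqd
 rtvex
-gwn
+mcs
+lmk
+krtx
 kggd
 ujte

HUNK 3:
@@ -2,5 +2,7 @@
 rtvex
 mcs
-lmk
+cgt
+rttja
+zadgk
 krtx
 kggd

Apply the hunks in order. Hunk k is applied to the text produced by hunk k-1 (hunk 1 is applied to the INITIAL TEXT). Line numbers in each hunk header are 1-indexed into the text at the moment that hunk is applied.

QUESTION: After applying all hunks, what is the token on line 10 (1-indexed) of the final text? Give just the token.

Hunk 1: at line 3 remove [fnchs,rph,dlpfn] add [kggd] -> 6 lines: vqd rtvex gwn kggd ujte ada
Hunk 2: at line 1 remove [gwn] add [mcs,lmk,krtx] -> 8 lines: vqd rtvex mcs lmk krtx kggd ujte ada
Hunk 3: at line 2 remove [lmk] add [cgt,rttja,zadgk] -> 10 lines: vqd rtvex mcs cgt rttja zadgk krtx kggd ujte ada
Final line 10: ada

Answer: ada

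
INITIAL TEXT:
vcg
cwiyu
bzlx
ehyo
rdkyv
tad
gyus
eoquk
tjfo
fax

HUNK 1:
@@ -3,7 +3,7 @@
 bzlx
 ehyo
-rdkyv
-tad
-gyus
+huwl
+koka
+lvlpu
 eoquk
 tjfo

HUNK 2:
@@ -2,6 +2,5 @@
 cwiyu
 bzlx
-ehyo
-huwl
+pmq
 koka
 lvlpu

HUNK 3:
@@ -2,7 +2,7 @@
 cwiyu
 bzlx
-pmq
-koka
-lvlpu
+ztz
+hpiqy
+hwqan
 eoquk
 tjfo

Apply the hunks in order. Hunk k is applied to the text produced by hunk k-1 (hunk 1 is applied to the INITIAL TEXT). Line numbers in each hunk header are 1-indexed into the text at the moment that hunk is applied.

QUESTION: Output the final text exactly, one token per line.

Answer: vcg
cwiyu
bzlx
ztz
hpiqy
hwqan
eoquk
tjfo
fax

Derivation:
Hunk 1: at line 3 remove [rdkyv,tad,gyus] add [huwl,koka,lvlpu] -> 10 lines: vcg cwiyu bzlx ehyo huwl koka lvlpu eoquk tjfo fax
Hunk 2: at line 2 remove [ehyo,huwl] add [pmq] -> 9 lines: vcg cwiyu bzlx pmq koka lvlpu eoquk tjfo fax
Hunk 3: at line 2 remove [pmq,koka,lvlpu] add [ztz,hpiqy,hwqan] -> 9 lines: vcg cwiyu bzlx ztz hpiqy hwqan eoquk tjfo fax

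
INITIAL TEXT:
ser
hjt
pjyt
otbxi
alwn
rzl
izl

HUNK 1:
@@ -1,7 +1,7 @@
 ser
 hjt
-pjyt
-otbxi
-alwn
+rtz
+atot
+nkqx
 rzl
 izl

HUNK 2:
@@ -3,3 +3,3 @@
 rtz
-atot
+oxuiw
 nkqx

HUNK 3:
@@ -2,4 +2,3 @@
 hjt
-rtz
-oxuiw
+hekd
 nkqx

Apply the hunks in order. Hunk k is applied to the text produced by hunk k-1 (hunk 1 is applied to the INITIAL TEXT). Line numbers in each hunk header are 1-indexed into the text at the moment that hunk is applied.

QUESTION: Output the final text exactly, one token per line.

Hunk 1: at line 1 remove [pjyt,otbxi,alwn] add [rtz,atot,nkqx] -> 7 lines: ser hjt rtz atot nkqx rzl izl
Hunk 2: at line 3 remove [atot] add [oxuiw] -> 7 lines: ser hjt rtz oxuiw nkqx rzl izl
Hunk 3: at line 2 remove [rtz,oxuiw] add [hekd] -> 6 lines: ser hjt hekd nkqx rzl izl

Answer: ser
hjt
hekd
nkqx
rzl
izl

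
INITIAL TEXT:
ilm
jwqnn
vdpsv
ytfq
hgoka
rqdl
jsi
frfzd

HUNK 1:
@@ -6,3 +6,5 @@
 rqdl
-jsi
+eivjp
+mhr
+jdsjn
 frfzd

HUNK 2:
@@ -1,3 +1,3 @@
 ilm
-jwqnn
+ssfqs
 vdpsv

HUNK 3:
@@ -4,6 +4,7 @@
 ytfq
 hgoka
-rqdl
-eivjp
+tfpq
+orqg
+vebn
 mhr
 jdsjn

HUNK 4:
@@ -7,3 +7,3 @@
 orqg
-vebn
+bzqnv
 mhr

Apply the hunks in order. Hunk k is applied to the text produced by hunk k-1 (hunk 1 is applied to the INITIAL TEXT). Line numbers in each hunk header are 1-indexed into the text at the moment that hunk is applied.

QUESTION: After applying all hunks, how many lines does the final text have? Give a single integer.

Answer: 11

Derivation:
Hunk 1: at line 6 remove [jsi] add [eivjp,mhr,jdsjn] -> 10 lines: ilm jwqnn vdpsv ytfq hgoka rqdl eivjp mhr jdsjn frfzd
Hunk 2: at line 1 remove [jwqnn] add [ssfqs] -> 10 lines: ilm ssfqs vdpsv ytfq hgoka rqdl eivjp mhr jdsjn frfzd
Hunk 3: at line 4 remove [rqdl,eivjp] add [tfpq,orqg,vebn] -> 11 lines: ilm ssfqs vdpsv ytfq hgoka tfpq orqg vebn mhr jdsjn frfzd
Hunk 4: at line 7 remove [vebn] add [bzqnv] -> 11 lines: ilm ssfqs vdpsv ytfq hgoka tfpq orqg bzqnv mhr jdsjn frfzd
Final line count: 11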